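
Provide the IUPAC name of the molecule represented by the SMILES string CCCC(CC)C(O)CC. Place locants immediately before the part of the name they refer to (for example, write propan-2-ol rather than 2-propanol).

4-ethylheptan-3-ol

The longest chain bearing the –OH group is 7 carbons long (heptane).
The highest-priority functional group is an alcohol (–OH), so the name ends in -ol.
The numbering direction is chosen so that numbering from this end puts the hydroxyl group at C-3 rather than C-5.
This places the hydroxyl at C-3; an ethyl group at C-4.
The name is 4-ethylheptan-3-ol.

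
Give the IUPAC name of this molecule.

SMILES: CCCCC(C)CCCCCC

The parent chain contains 11 carbons (undecane).
Choose the numbering such that the substituent locant set {5} is lower than {7} at the first point of difference.
That gives a methyl group at C-5.
The name is 5-methylundecane.

5-methylundecane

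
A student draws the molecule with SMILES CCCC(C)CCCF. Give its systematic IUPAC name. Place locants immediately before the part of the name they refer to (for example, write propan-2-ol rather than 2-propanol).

The parent chain contains 7 carbons (heptane).
Choose the numbering such that the substituent locant set {1,4} is lower than {4,7} at the first point of difference.
With this numbering: a fluoro group at C-1; a methyl group at C-4.
Substituent prefixes are cited in alphabetical order (multiplying prefixes like di-/tri- are ignored for ordering).
The name is 1-fluoro-4-methylheptane.

1-fluoro-4-methylheptane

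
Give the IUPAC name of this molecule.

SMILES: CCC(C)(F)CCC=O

Counting along the main chain through the –CHO group gives 6 carbons: the parent is hexane.
The highest-priority functional group is an aldehyde (terminal –CHO), so the name ends in -al.
Number the chain so that the aldehyde carbon is C-1 by definition.
With this numbering: a fluoro group at C-4; a methyl group at C-4.
Prefixes are listed alphabetically: fluoro, methyl.
Assembling the pieces gives 4-fluoro-4-methylhexanal.

4-fluoro-4-methylhexanal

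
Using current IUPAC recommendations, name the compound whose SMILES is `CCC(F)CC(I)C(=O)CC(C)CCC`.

3-fluoro-5-iodo-8-methylundecan-6-one

The longest carbon chain that includes the carbonyl has 11 carbons, so the parent hydride is undecane.
A ketone (C=O on an internal carbon) is the principal characteristic group, giving the suffix -one.
Number the chain so that the substituent locant set {3,5,8} is lower than {4,7,9} at the first point of difference.
That gives the carbonyl at C-6; a fluoro group at C-3; an iodo group at C-5; a methyl group at C-8.
Substituent prefixes are cited in alphabetical order (multiplying prefixes like di-/tri- are ignored for ordering).
Assembling the pieces gives 3-fluoro-5-iodo-8-methylundecan-6-one.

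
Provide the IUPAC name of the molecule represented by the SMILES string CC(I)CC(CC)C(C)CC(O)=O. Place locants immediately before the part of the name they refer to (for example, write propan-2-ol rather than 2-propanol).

The longest chain bearing the –COOH group is 7 carbons long (heptane).
The highest-priority functional group is a carboxylic acid (terminal –COOH), so the name ends in -oic acid.
Number the chain so that the carboxylic acid carbon is C-1 by definition.
That gives an ethyl group at C-4; an iodo group at C-6; a methyl group at C-3.
Prefixes are listed alphabetically: ethyl, iodo, methyl.
Putting it together: 4-ethyl-6-iodo-3-methylheptanoic acid.

4-ethyl-6-iodo-3-methylheptanoic acid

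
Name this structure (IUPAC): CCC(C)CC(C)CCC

The parent chain contains 8 carbons (octane).
Number the chain so that the substituent locant set {3,5} is lower than {4,6} at the first point of difference.
This places methyl groups at C-3 and C-5.
The name is 3,5-dimethyloctane.

3,5-dimethyloctane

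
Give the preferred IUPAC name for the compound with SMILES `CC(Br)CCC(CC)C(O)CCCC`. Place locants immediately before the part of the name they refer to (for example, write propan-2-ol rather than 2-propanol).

The longest chain bearing the –OH group is 10 carbons long (decane).
The highest-priority functional group is an alcohol (–OH), so the name ends in -ol.
Number the chain so that numbering from this end puts the hydroxyl group at C-5 rather than C-6.
This places the hydroxyl at C-5; a bromo group at C-9; an ethyl group at C-6.
The substituents are ordered alphabetically, ignoring any di-/tri- multipliers.
Assembling the pieces gives 9-bromo-6-ethyldecan-5-ol.

9-bromo-6-ethyldecan-5-ol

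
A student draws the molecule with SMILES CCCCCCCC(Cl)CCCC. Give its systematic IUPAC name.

5-chlorododecane

The parent chain contains 12 carbons (dodecane).
Number the chain so that the substituent locant set {5} is lower than {8} at the first point of difference.
With this numbering: a chloro group at C-5.
Assembling the pieces gives 5-chlorododecane.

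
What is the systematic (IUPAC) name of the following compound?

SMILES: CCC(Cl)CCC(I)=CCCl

Counting along the main chain through the multiple bond gives 8 carbons: the parent is octane.
A C=C double bond in the chain gives the infix -ene-.
Choose the numbering such that numbering from this end puts the double bond at C-2 rather than C-6.
This places the double bond between C-2 and C-3; chloro groups at C-1 and C-6; an iodo group at C-3.
Prefixes are listed alphabetically: chloro, iodo.
Assembling the pieces gives 1,6-dichloro-3-iodooct-2-ene.

1,6-dichloro-3-iodooct-2-ene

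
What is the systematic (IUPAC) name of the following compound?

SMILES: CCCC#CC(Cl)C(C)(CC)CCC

6-chloro-7-ethyl-7-methyldec-4-yne

The longest carbon chain that includes the multiple bond has 10 carbons, so the parent hydride is decane.
There is one C≡C triple bond, indicated by the ending -yne.
The numbering direction is chosen so that numbering from this end puts the triple bond at C-4 rather than C-6.
With this numbering: the triple bond between C-4 and C-5; a chloro group at C-6; an ethyl group at C-7; a methyl group at C-7.
Prefixes are listed alphabetically: chloro, ethyl, methyl.
The name is 6-chloro-7-ethyl-7-methyldec-4-yne.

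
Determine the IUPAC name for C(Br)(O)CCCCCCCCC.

1-bromodecan-1-ol

The longest chain bearing the –OH group is 10 carbons long (decane).
The principal characteristic group is an alcohol (–OH), named with the suffix -ol.
The numbering direction is chosen so that numbering from this end puts the hydroxyl group at C-1 rather than C-10.
With this numbering: the hydroxyl at C-1; a bromo group at C-1.
Assembling the pieces gives 1-bromodecan-1-ol.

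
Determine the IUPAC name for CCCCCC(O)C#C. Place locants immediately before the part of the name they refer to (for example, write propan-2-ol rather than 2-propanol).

oct-1-yn-3-ol

Counting along the main chain through the –OH group and the multiple bond gives 8 carbons: the parent is octane.
The highest-priority functional group is an alcohol (–OH), so the name ends in -ol.
A C≡C triple bond in the chain gives the infix -yne-.
Choose the numbering such that numbering from this end puts the hydroxyl group at C-3 rather than C-6.
This places the hydroxyl at C-3; the triple bond between C-1 and C-2.
The name is oct-1-yn-3-ol.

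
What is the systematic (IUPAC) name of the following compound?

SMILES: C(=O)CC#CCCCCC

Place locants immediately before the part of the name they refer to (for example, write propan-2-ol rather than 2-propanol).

Counting along the main chain through the –CHO group and the multiple bond gives 9 carbons: the parent is nonane.
The highest-priority functional group is an aldehyde (terminal –CHO), so the name ends in -al.
A C≡C triple bond in the chain gives the infix -yne-.
The numbering direction is chosen so that the aldehyde carbon is C-1 by definition.
With this numbering: the triple bond between C-3 and C-4.
The name is non-3-ynal.

non-3-ynal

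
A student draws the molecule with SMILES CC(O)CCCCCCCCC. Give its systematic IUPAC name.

Counting along the main chain through the –OH group gives 11 carbons: the parent is undecane.
The highest-priority functional group is an alcohol (–OH), so the name ends in -ol.
The numbering direction is chosen so that numbering from this end puts the hydroxyl group at C-2 rather than C-10.
That gives the hydroxyl at C-2.
The name is undecan-2-ol.

undecan-2-ol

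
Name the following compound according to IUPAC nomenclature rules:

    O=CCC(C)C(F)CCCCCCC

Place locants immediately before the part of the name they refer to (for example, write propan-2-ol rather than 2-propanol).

The longest carbon chain that includes the –CHO group has 11 carbons, so the parent hydride is undecane.
The highest-priority functional group is an aldehyde (terminal –CHO), so the name ends in -al.
Number the chain so that the aldehyde carbon is C-1 by definition.
With this numbering: a fluoro group at C-4; a methyl group at C-3.
Prefixes are listed alphabetically: fluoro, methyl.
Putting it together: 4-fluoro-3-methylundecanal.

4-fluoro-3-methylundecanal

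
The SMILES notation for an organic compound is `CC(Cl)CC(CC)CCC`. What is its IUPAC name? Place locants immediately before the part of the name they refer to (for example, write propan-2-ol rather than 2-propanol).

The parent chain contains 7 carbons (heptane).
Choose the numbering such that the substituent locant set {2,4} is lower than {4,6} at the first point of difference.
This places a chloro group at C-2; an ethyl group at C-4.
Substituent prefixes are cited in alphabetical order (multiplying prefixes like di-/tri- are ignored for ordering).
Assembling the pieces gives 2-chloro-4-ethylheptane.

2-chloro-4-ethylheptane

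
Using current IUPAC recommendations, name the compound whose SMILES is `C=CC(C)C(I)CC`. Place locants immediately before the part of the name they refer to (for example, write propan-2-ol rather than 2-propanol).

4-iodo-3-methylhex-1-ene

The longest carbon chain that includes the multiple bond has 6 carbons, so the parent hydride is hexane.
There is one C=C double bond, indicated by the ending -ene.
The numbering direction is chosen so that numbering from this end puts the double bond at C-1 rather than C-5.
That gives the double bond between C-1 and C-2; an iodo group at C-4; a methyl group at C-3.
Prefixes are listed alphabetically: iodo, methyl.
The name is 4-iodo-3-methylhex-1-ene.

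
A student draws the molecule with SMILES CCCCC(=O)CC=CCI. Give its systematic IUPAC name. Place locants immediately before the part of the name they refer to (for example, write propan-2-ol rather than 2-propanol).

Counting along the main chain through the carbonyl and the multiple bond gives 9 carbons: the parent is nonane.
The highest-priority functional group is a ketone (C=O on an internal carbon), so the name ends in -one.
The chain contains a C=C double bond, so the unsaturation ending is -ene.
Choose the numbering such that numbering from this end puts the double bond at C-2 rather than C-7.
With this numbering: the carbonyl at C-5; the double bond between C-2 and C-3; an iodo group at C-1.
The name is 1-iodonon-2-en-5-one.

1-iodonon-2-en-5-one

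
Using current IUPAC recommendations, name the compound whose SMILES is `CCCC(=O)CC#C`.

hept-1-yn-4-one

The longest carbon chain that includes the carbonyl and the multiple bond has 7 carbons, so the parent hydride is heptane.
A ketone (C=O on an internal carbon) is the principal characteristic group, giving the suffix -one.
There is one C≡C triple bond, indicated by the ending -yne.
The numbering direction is chosen so that numbering from this end puts the triple bond at C-1 rather than C-6.
This places the carbonyl at C-4; the triple bond between C-1 and C-2.
The name is hept-1-yn-4-one.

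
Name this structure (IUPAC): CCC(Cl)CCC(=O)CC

Counting along the main chain through the carbonyl gives 8 carbons: the parent is octane.
The principal characteristic group is a ketone (C=O on an internal carbon), named with the suffix -one.
Number the chain so that numbering from this end puts the carbonyl group at C-3 rather than C-6.
This places the carbonyl at C-3; a chloro group at C-6.
Assembling the pieces gives 6-chlorooctan-3-one.

6-chlorooctan-3-one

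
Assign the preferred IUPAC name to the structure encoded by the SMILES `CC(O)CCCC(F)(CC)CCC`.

The longest carbon chain that includes the –OH group has 9 carbons, so the parent hydride is nonane.
The principal characteristic group is an alcohol (–OH), named with the suffix -ol.
Number the chain so that numbering from this end puts the hydroxyl group at C-2 rather than C-8.
That gives the hydroxyl at C-2; an ethyl group at C-6; a fluoro group at C-6.
Prefixes are listed alphabetically: ethyl, fluoro.
The name is 6-ethyl-6-fluorononan-2-ol.

6-ethyl-6-fluorononan-2-ol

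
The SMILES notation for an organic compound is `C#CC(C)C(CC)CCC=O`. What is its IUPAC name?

Counting along the main chain through the –CHO group and the multiple bond gives 7 carbons: the parent is heptane.
The principal characteristic group is an aldehyde (terminal –CHO), named with the suffix -al.
The chain contains a C≡C triple bond, so the unsaturation ending is -yne.
The numbering direction is chosen so that the aldehyde carbon is C-1 by definition.
That gives the triple bond between C-6 and C-7; an ethyl group at C-4; a methyl group at C-5.
The substituents are ordered alphabetically, ignoring any di-/tri- multipliers.
Assembling the pieces gives 4-ethyl-5-methylhept-6-ynal.

4-ethyl-5-methylhept-6-ynal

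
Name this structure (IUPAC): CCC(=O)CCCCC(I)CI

The longest carbon chain that includes the carbonyl has 9 carbons, so the parent hydride is nonane.
The highest-priority functional group is a ketone (C=O on an internal carbon), so the name ends in -one.
The numbering direction is chosen so that numbering from this end puts the carbonyl group at C-3 rather than C-7.
With this numbering: the carbonyl at C-3; iodo groups at C-8 and C-9.
Putting it together: 8,9-diiodononan-3-one.

8,9-diiodononan-3-one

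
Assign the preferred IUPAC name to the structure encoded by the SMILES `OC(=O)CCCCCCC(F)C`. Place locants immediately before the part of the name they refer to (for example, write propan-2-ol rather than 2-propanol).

8-fluorononanoic acid

The longest carbon chain that includes the –COOH group has 9 carbons, so the parent hydride is nonane.
A carboxylic acid (terminal –COOH) is the principal characteristic group, giving the suffix -oic acid.
Number the chain so that the carboxylic acid carbon is C-1 by definition.
With this numbering: a fluoro group at C-8.
Putting it together: 8-fluorononanoic acid.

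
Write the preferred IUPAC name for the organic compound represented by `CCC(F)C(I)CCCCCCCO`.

9-fluoro-8-iodoundecan-1-ol

The longest chain bearing the –OH group is 11 carbons long (undecane).
The principal characteristic group is an alcohol (–OH), named with the suffix -ol.
Choose the numbering such that numbering from this end puts the hydroxyl group at C-1 rather than C-11.
With this numbering: the hydroxyl at C-1; a fluoro group at C-9; an iodo group at C-8.
The substituents are ordered alphabetically, ignoring any di-/tri- multipliers.
The name is 9-fluoro-8-iodoundecan-1-ol.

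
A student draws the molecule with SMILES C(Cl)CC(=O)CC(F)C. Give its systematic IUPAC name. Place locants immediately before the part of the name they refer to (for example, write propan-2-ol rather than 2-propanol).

Counting along the main chain through the carbonyl gives 6 carbons: the parent is hexane.
The highest-priority functional group is a ketone (C=O on an internal carbon), so the name ends in -one.
Number the chain so that numbering from this end puts the carbonyl group at C-3 rather than C-4.
This places the carbonyl at C-3; a chloro group at C-1; a fluoro group at C-5.
The substituents are ordered alphabetically, ignoring any di-/tri- multipliers.
Assembling the pieces gives 1-chloro-5-fluorohexan-3-one.

1-chloro-5-fluorohexan-3-one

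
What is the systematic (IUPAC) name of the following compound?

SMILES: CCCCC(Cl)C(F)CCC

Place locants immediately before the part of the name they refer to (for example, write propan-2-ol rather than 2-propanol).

The longest continuous carbon chain has 9 atoms, so the parent hydride is nonane.
The numbering direction is chosen so that the substituent locant set {4,5} is lower than {5,6} at the first point of difference.
That gives a chloro group at C-5; a fluoro group at C-4.
Prefixes are listed alphabetically: chloro, fluoro.
Putting it together: 5-chloro-4-fluorononane.

5-chloro-4-fluorononane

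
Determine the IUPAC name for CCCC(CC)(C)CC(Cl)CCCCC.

The longest continuous carbon chain has 11 atoms, so the parent hydride is undecane.
The numbering direction is chosen so that the substituent locant set {4,4,6} is lower than {6,8,8} at the first point of difference.
This places a chloro group at C-6; an ethyl group at C-4; a methyl group at C-4.
Prefixes are listed alphabetically: chloro, ethyl, methyl.
Assembling the pieces gives 6-chloro-4-ethyl-4-methylundecane.

6-chloro-4-ethyl-4-methylundecane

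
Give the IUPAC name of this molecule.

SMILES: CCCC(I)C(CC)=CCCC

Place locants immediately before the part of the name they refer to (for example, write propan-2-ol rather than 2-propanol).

The longest chain bearing the multiple bond is 9 carbons long (nonane).
The chain contains a C=C double bond, so the unsaturation ending is -ene.
Choose the numbering such that numbering from this end puts the double bond at C-4 rather than C-5.
That gives the double bond between C-4 and C-5; an ethyl group at C-5; an iodo group at C-6.
Substituent prefixes are cited in alphabetical order (multiplying prefixes like di-/tri- are ignored for ordering).
Assembling the pieces gives 5-ethyl-6-iodonon-4-ene.

5-ethyl-6-iodonon-4-ene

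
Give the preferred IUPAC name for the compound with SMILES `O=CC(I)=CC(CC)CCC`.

Counting along the main chain through the –CHO group and the multiple bond gives 7 carbons: the parent is heptane.
An aldehyde (terminal –CHO) is the principal characteristic group, giving the suffix -al.
A C=C double bond in the chain gives the infix -ene-.
The numbering direction is chosen so that the aldehyde carbon is C-1 by definition.
That gives the double bond between C-2 and C-3; an ethyl group at C-4; an iodo group at C-2.
Substituent prefixes are cited in alphabetical order (multiplying prefixes like di-/tri- are ignored for ordering).
The name is 4-ethyl-2-iodohept-2-enal.

4-ethyl-2-iodohept-2-enal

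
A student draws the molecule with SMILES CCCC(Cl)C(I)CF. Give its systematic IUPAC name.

3-chloro-1-fluoro-2-iodohexane

The longest carbon chain is 6 atoms: the parent is hexane.
The numbering direction is chosen so that the substituent locant set {1,2,3} is lower than {4,5,6} at the first point of difference.
That gives a chloro group at C-3; a fluoro group at C-1; an iodo group at C-2.
Prefixes are listed alphabetically: chloro, fluoro, iodo.
Putting it together: 3-chloro-1-fluoro-2-iodohexane.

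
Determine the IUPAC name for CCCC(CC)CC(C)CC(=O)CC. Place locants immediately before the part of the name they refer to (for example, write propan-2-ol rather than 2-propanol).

The longest chain bearing the carbonyl is 10 carbons long (decane).
The highest-priority functional group is a ketone (C=O on an internal carbon), so the name ends in -one.
The numbering direction is chosen so that numbering from this end puts the carbonyl group at C-3 rather than C-8.
That gives the carbonyl at C-3; an ethyl group at C-7; a methyl group at C-5.
Prefixes are listed alphabetically: ethyl, methyl.
Assembling the pieces gives 7-ethyl-5-methyldecan-3-one.

7-ethyl-5-methyldecan-3-one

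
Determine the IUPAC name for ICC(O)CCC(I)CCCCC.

1,5-diiododecan-2-ol

The longest carbon chain that includes the –OH group has 10 carbons, so the parent hydride is decane.
The highest-priority functional group is an alcohol (–OH), so the name ends in -ol.
Number the chain so that numbering from this end puts the hydroxyl group at C-2 rather than C-9.
That gives the hydroxyl at C-2; iodo groups at C-1 and C-5.
Assembling the pieces gives 1,5-diiododecan-2-ol.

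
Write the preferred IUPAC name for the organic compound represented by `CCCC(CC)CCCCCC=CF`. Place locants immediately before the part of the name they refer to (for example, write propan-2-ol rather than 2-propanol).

8-ethyl-1-fluoroundec-1-ene

Counting along the main chain through the multiple bond gives 11 carbons: the parent is undecane.
The chain contains a C=C double bond, so the unsaturation ending is -ene.
The numbering direction is chosen so that numbering from this end puts the double bond at C-1 rather than C-10.
This places the double bond between C-1 and C-2; an ethyl group at C-8; a fluoro group at C-1.
Prefixes are listed alphabetically: ethyl, fluoro.
Assembling the pieces gives 8-ethyl-1-fluoroundec-1-ene.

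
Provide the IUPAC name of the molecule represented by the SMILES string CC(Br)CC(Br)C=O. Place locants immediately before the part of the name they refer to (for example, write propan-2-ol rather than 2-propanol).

2,4-dibromopentanal

The longest carbon chain that includes the –CHO group has 5 carbons, so the parent hydride is pentane.
The principal characteristic group is an aldehyde (terminal –CHO), named with the suffix -al.
Number the chain so that the aldehyde carbon is C-1 by definition.
With this numbering: bromo groups at C-2 and C-4.
The name is 2,4-dibromopentanal.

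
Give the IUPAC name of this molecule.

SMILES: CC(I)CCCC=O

Counting along the main chain through the –CHO group gives 6 carbons: the parent is hexane.
The highest-priority functional group is an aldehyde (terminal –CHO), so the name ends in -al.
The numbering direction is chosen so that the aldehyde carbon is C-1 by definition.
This places an iodo group at C-5.
Assembling the pieces gives 5-iodohexanal.

5-iodohexanal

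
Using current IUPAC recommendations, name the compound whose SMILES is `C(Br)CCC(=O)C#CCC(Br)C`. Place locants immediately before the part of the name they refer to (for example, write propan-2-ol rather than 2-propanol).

The longest chain bearing the carbonyl and the multiple bond is 9 carbons long (nonane).
A ketone (C=O on an internal carbon) is the principal characteristic group, giving the suffix -one.
There is one C≡C triple bond, indicated by the ending -yne.
Number the chain so that numbering from this end puts the carbonyl group at C-4 rather than C-6.
That gives the carbonyl at C-4; the triple bond between C-5 and C-6; bromo groups at C-1 and C-8.
Putting it together: 1,8-dibromonon-5-yn-4-one.

1,8-dibromonon-5-yn-4-one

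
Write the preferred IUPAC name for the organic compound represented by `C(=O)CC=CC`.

The longest carbon chain that includes the –CHO group and the multiple bond has 5 carbons, so the parent hydride is pentane.
The highest-priority functional group is an aldehyde (terminal –CHO), so the name ends in -al.
The chain contains a C=C double bond, so the unsaturation ending is -ene.
Choose the numbering such that the aldehyde carbon is C-1 by definition.
That gives the double bond between C-3 and C-4.
The name is pent-3-enal.

pent-3-enal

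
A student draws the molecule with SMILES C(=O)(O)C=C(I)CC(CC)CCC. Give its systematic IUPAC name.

The longest chain bearing the –COOH group and the multiple bond is 8 carbons long (octane).
The highest-priority functional group is a carboxylic acid (terminal –COOH), so the name ends in -oic acid.
There is one C=C double bond, indicated by the ending -ene.
The numbering direction is chosen so that the carboxylic acid carbon is C-1 by definition.
This places the double bond between C-2 and C-3; an ethyl group at C-5; an iodo group at C-3.
Substituent prefixes are cited in alphabetical order (multiplying prefixes like di-/tri- are ignored for ordering).
Putting it together: 5-ethyl-3-iodooct-2-enoic acid.

5-ethyl-3-iodooct-2-enoic acid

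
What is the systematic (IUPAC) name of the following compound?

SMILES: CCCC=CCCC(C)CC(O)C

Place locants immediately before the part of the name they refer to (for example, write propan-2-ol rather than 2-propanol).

The longest carbon chain that includes the –OH group and the multiple bond has 11 carbons, so the parent hydride is undecane.
An alcohol (–OH) is the principal characteristic group, giving the suffix -ol.
The chain contains a C=C double bond, so the unsaturation ending is -ene.
Choose the numbering such that numbering from this end puts the hydroxyl group at C-2 rather than C-10.
With this numbering: the hydroxyl at C-2; the double bond between C-7 and C-8; a methyl group at C-4.
Putting it together: 4-methylundec-7-en-2-ol.

4-methylundec-7-en-2-ol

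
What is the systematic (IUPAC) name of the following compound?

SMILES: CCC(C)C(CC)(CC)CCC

The parent chain contains 7 carbons (heptane).
Choose the numbering such that the substituent locant set {3,4,4} is lower than {4,4,5} at the first point of difference.
That gives two ethyl groups at C-4; a methyl group at C-3.
Prefixes are listed alphabetically: ethyl, methyl.
Assembling the pieces gives 4,4-diethyl-3-methylheptane.

4,4-diethyl-3-methylheptane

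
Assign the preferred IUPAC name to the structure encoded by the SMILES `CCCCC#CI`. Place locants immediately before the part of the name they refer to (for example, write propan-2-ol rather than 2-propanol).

1-iodohex-1-yne

Counting along the main chain through the multiple bond gives 6 carbons: the parent is hexane.
There is one C≡C triple bond, indicated by the ending -yne.
The numbering direction is chosen so that numbering from this end puts the triple bond at C-1 rather than C-5.
With this numbering: the triple bond between C-1 and C-2; an iodo group at C-1.
Assembling the pieces gives 1-iodohex-1-yne.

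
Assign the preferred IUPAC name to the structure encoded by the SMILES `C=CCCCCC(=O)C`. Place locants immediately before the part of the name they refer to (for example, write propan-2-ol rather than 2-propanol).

The longest carbon chain that includes the carbonyl and the multiple bond has 8 carbons, so the parent hydride is octane.
A ketone (C=O on an internal carbon) is the principal characteristic group, giving the suffix -one.
The chain contains a C=C double bond, so the unsaturation ending is -ene.
Choose the numbering such that numbering from this end puts the carbonyl group at C-2 rather than C-7.
With this numbering: the carbonyl at C-2; the double bond between C-7 and C-8.
Putting it together: oct-7-en-2-one.

oct-7-en-2-one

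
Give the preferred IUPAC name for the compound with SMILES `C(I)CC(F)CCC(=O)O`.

4-fluoro-6-iodohexanoic acid

The longest carbon chain that includes the –COOH group has 6 carbons, so the parent hydride is hexane.
The principal characteristic group is a carboxylic acid (terminal –COOH), named with the suffix -oic acid.
The numbering direction is chosen so that the carboxylic acid carbon is C-1 by definition.
This places a fluoro group at C-4; an iodo group at C-6.
Prefixes are listed alphabetically: fluoro, iodo.
Putting it together: 4-fluoro-6-iodohexanoic acid.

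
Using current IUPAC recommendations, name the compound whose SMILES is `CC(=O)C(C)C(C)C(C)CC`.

Counting along the main chain through the carbonyl gives 7 carbons: the parent is heptane.
The principal characteristic group is a ketone (C=O on an internal carbon), named with the suffix -one.
Number the chain so that numbering from this end puts the carbonyl group at C-2 rather than C-6.
With this numbering: the carbonyl at C-2; methyl groups at C-3 and C-4 and C-5.
Putting it together: 3,4,5-trimethylheptan-2-one.

3,4,5-trimethylheptan-2-one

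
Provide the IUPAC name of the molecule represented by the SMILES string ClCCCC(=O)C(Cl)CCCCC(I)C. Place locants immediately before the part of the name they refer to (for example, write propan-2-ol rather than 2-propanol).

1,5-dichloro-10-iodoundecan-4-one

The longest chain bearing the carbonyl is 11 carbons long (undecane).
The highest-priority functional group is a ketone (C=O on an internal carbon), so the name ends in -one.
The numbering direction is chosen so that numbering from this end puts the carbonyl group at C-4 rather than C-8.
That gives the carbonyl at C-4; chloro groups at C-1 and C-5; an iodo group at C-10.
The substituents are ordered alphabetically, ignoring any di-/tri- multipliers.
Putting it together: 1,5-dichloro-10-iodoundecan-4-one.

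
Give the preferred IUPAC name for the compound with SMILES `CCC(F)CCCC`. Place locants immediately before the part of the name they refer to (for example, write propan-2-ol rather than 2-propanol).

3-fluoroheptane

The parent chain contains 7 carbons (heptane).
Number the chain so that the substituent locant set {3} is lower than {5} at the first point of difference.
That gives a fluoro group at C-3.
Putting it together: 3-fluoroheptane.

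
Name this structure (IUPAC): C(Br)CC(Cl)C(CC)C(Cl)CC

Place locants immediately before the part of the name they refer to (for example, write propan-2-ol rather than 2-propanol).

The longest continuous carbon chain has 7 atoms, so the parent hydride is heptane.
The numbering direction is chosen so that the substituent locant set {1,3,4,5} is lower than {3,4,5,7} at the first point of difference.
This places a bromo group at C-1; chloro groups at C-3 and C-5; an ethyl group at C-4.
The substituents are ordered alphabetically, ignoring any di-/tri- multipliers.
The name is 1-bromo-3,5-dichloro-4-ethylheptane.

1-bromo-3,5-dichloro-4-ethylheptane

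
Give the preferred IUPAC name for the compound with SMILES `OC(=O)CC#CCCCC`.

oct-3-ynoic acid

Counting along the main chain through the –COOH group and the multiple bond gives 8 carbons: the parent is octane.
The highest-priority functional group is a carboxylic acid (terminal –COOH), so the name ends in -oic acid.
The chain contains a C≡C triple bond, so the unsaturation ending is -yne.
Choose the numbering such that the carboxylic acid carbon is C-1 by definition.
This places the triple bond between C-3 and C-4.
Assembling the pieces gives oct-3-ynoic acid.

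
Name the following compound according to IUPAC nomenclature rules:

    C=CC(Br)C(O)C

3-bromopent-4-en-2-ol

The longest carbon chain that includes the –OH group and the multiple bond has 5 carbons, so the parent hydride is pentane.
The principal characteristic group is an alcohol (–OH), named with the suffix -ol.
There is one C=C double bond, indicated by the ending -ene.
Number the chain so that numbering from this end puts the hydroxyl group at C-2 rather than C-4.
This places the hydroxyl at C-2; the double bond between C-4 and C-5; a bromo group at C-3.
Assembling the pieces gives 3-bromopent-4-en-2-ol.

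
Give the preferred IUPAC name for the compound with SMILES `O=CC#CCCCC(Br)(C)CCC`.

The longest carbon chain that includes the –CHO group and the multiple bond has 10 carbons, so the parent hydride is decane.
The principal characteristic group is an aldehyde (terminal –CHO), named with the suffix -al.
There is one C≡C triple bond, indicated by the ending -yne.
Number the chain so that the aldehyde carbon is C-1 by definition.
With this numbering: the triple bond between C-2 and C-3; a bromo group at C-7; a methyl group at C-7.
Prefixes are listed alphabetically: bromo, methyl.
Assembling the pieces gives 7-bromo-7-methyldec-2-ynal.

7-bromo-7-methyldec-2-ynal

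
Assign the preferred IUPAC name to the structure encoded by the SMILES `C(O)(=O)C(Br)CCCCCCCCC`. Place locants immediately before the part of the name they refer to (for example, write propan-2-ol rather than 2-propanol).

The longest carbon chain that includes the –COOH group has 11 carbons, so the parent hydride is undecane.
The highest-priority functional group is a carboxylic acid (terminal –COOH), so the name ends in -oic acid.
Number the chain so that the carboxylic acid carbon is C-1 by definition.
This places a bromo group at C-2.
Putting it together: 2-bromoundecanoic acid.

2-bromoundecanoic acid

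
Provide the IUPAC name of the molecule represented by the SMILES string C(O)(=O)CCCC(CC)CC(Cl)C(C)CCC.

7-chloro-5-ethyl-8-methylundecanoic acid

Counting along the main chain through the –COOH group gives 11 carbons: the parent is undecane.
The highest-priority functional group is a carboxylic acid (terminal –COOH), so the name ends in -oic acid.
Choose the numbering such that the carboxylic acid carbon is C-1 by definition.
With this numbering: a chloro group at C-7; an ethyl group at C-5; a methyl group at C-8.
The substituents are ordered alphabetically, ignoring any di-/tri- multipliers.
Putting it together: 7-chloro-5-ethyl-8-methylundecanoic acid.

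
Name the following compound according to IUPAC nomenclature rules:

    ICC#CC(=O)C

5-iodopent-3-yn-2-one

The longest chain bearing the carbonyl and the multiple bond is 5 carbons long (pentane).
The highest-priority functional group is a ketone (C=O on an internal carbon), so the name ends in -one.
There is one C≡C triple bond, indicated by the ending -yne.
Choose the numbering such that numbering from this end puts the carbonyl group at C-2 rather than C-4.
This places the carbonyl at C-2; the triple bond between C-3 and C-4; an iodo group at C-5.
The name is 5-iodopent-3-yn-2-one.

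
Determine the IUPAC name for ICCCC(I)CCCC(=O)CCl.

1-chloro-6,9-diiodononan-2-one

The longest carbon chain that includes the carbonyl has 9 carbons, so the parent hydride is nonane.
The highest-priority functional group is a ketone (C=O on an internal carbon), so the name ends in -one.
Number the chain so that numbering from this end puts the carbonyl group at C-2 rather than C-8.
With this numbering: the carbonyl at C-2; a chloro group at C-1; iodo groups at C-6 and C-9.
Substituent prefixes are cited in alphabetical order (multiplying prefixes like di-/tri- are ignored for ordering).
Putting it together: 1-chloro-6,9-diiodononan-2-one.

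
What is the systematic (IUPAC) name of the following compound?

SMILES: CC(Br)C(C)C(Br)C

The longest continuous carbon chain has 5 atoms, so the parent hydride is pentane.
Both numbering directions give the same locant set; either may be used.
With this numbering: bromo groups at C-2 and C-4; a methyl group at C-3.
Substituent prefixes are cited in alphabetical order (multiplying prefixes like di-/tri- are ignored for ordering).
Putting it together: 2,4-dibromo-3-methylpentane.

2,4-dibromo-3-methylpentane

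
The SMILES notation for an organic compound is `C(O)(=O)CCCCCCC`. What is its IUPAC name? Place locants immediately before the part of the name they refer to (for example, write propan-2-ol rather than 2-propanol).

octanoic acid

Counting along the main chain through the –COOH group gives 8 carbons: the parent is octane.
A carboxylic acid (terminal –COOH) is the principal characteristic group, giving the suffix -oic acid.
Choose the numbering such that the carboxylic acid carbon is C-1 by definition.
Assembling the pieces gives octanoic acid.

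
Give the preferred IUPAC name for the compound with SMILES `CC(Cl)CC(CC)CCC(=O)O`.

The longest chain bearing the –COOH group is 7 carbons long (heptane).
The principal characteristic group is a carboxylic acid (terminal –COOH), named with the suffix -oic acid.
The numbering direction is chosen so that the carboxylic acid carbon is C-1 by definition.
This places a chloro group at C-6; an ethyl group at C-4.
Substituent prefixes are cited in alphabetical order (multiplying prefixes like di-/tri- are ignored for ordering).
Assembling the pieces gives 6-chloro-4-ethylheptanoic acid.

6-chloro-4-ethylheptanoic acid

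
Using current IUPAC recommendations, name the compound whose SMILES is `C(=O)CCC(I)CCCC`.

4-iodooctanal

The longest carbon chain that includes the –CHO group has 8 carbons, so the parent hydride is octane.
The highest-priority functional group is an aldehyde (terminal –CHO), so the name ends in -al.
Number the chain so that the aldehyde carbon is C-1 by definition.
This places an iodo group at C-4.
Assembling the pieces gives 4-iodooctanal.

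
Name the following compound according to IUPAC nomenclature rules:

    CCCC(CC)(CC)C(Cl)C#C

3-chloro-4,4-diethylhept-1-yne

Counting along the main chain through the multiple bond gives 7 carbons: the parent is heptane.
There is one C≡C triple bond, indicated by the ending -yne.
Choose the numbering such that numbering from this end puts the triple bond at C-1 rather than C-6.
With this numbering: the triple bond between C-1 and C-2; a chloro group at C-3; two ethyl groups at C-4.
Substituent prefixes are cited in alphabetical order (multiplying prefixes like di-/tri- are ignored for ordering).
The name is 3-chloro-4,4-diethylhept-1-yne.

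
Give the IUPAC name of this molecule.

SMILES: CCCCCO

The longest chain bearing the –OH group is 5 carbons long (pentane).
An alcohol (–OH) is the principal characteristic group, giving the suffix -ol.
Choose the numbering such that numbering from this end puts the hydroxyl group at C-1 rather than C-5.
That gives the hydroxyl at C-1.
Putting it together: pentan-1-ol.

pentan-1-ol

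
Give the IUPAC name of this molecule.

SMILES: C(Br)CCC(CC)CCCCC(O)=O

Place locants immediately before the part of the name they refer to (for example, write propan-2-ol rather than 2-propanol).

Counting along the main chain through the –COOH group gives 9 carbons: the parent is nonane.
The highest-priority functional group is a carboxylic acid (terminal –COOH), so the name ends in -oic acid.
Choose the numbering such that the carboxylic acid carbon is C-1 by definition.
That gives a bromo group at C-9; an ethyl group at C-6.
Substituent prefixes are cited in alphabetical order (multiplying prefixes like di-/tri- are ignored for ordering).
Assembling the pieces gives 9-bromo-6-ethylnonanoic acid.

9-bromo-6-ethylnonanoic acid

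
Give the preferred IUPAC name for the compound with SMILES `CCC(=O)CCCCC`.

octan-3-one

The longest chain bearing the carbonyl is 8 carbons long (octane).
The highest-priority functional group is a ketone (C=O on an internal carbon), so the name ends in -one.
Choose the numbering such that numbering from this end puts the carbonyl group at C-3 rather than C-6.
That gives the carbonyl at C-3.
Assembling the pieces gives octan-3-one.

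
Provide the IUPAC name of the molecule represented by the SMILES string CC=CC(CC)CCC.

Counting along the main chain through the multiple bond gives 7 carbons: the parent is heptane.
The chain contains a C=C double bond, so the unsaturation ending is -ene.
Choose the numbering such that numbering from this end puts the double bond at C-2 rather than C-5.
This places the double bond between C-2 and C-3; an ethyl group at C-4.
Assembling the pieces gives 4-ethylhept-2-ene.

4-ethylhept-2-ene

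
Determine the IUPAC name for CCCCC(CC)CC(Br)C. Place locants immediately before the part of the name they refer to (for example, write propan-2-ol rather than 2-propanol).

2-bromo-4-ethyloctane

The parent chain contains 8 carbons (octane).
The numbering direction is chosen so that the substituent locant set {2,4} is lower than {5,7} at the first point of difference.
With this numbering: a bromo group at C-2; an ethyl group at C-4.
Substituent prefixes are cited in alphabetical order (multiplying prefixes like di-/tri- are ignored for ordering).
The name is 2-bromo-4-ethyloctane.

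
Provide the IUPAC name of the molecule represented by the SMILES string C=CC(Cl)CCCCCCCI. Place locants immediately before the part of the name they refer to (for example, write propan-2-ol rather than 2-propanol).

3-chloro-10-iododec-1-ene

Counting along the main chain through the multiple bond gives 10 carbons: the parent is decane.
A C=C double bond in the chain gives the infix -ene-.
The numbering direction is chosen so that numbering from this end puts the double bond at C-1 rather than C-9.
With this numbering: the double bond between C-1 and C-2; a chloro group at C-3; an iodo group at C-10.
The substituents are ordered alphabetically, ignoring any di-/tri- multipliers.
The name is 3-chloro-10-iododec-1-ene.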